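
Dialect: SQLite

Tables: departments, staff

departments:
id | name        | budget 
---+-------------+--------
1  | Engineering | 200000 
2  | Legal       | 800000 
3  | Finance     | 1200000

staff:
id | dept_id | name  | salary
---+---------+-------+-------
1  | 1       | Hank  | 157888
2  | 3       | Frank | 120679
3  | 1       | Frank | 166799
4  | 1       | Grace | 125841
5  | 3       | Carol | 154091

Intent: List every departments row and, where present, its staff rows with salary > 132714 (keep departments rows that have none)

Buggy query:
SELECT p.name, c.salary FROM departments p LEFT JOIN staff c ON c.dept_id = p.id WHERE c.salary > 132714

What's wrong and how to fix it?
Bug: Filtering c.salary in WHERE discards the NULL rows produced by LEFT JOIN, turning it into an inner join

Fix: Put 'c.salary > 132714' in the JOIN's ON clause instead of WHERE

Corrected query:
SELECT p.name, c.salary FROM departments p LEFT JOIN staff c ON c.dept_id = p.id AND c.salary > 132714

Result:
name        | salary
------------+-------
Engineering | 157888
Engineering | 166799
Legal       | NULL  
Finance     | 154091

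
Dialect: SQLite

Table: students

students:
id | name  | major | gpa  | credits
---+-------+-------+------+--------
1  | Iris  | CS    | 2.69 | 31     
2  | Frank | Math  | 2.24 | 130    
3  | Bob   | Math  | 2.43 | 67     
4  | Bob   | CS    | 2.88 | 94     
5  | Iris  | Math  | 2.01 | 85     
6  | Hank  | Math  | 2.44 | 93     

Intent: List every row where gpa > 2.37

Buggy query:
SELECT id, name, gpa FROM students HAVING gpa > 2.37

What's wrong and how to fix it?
Bug: This is a non-aggregate query (no GROUP BY, no aggregates), so in SQLite the HAVING clause is invalid here; a row-level condition belongs in WHERE

Fix: Replace HAVING with WHERE since the condition applies to individual rows

Corrected query:
SELECT id, name, gpa FROM students WHERE gpa > 2.37

Result:
id | name | gpa 
---+------+-----
1  | Iris | 2.69
3  | Bob  | 2.43
4  | Bob  | 2.88
6  | Hank | 2.44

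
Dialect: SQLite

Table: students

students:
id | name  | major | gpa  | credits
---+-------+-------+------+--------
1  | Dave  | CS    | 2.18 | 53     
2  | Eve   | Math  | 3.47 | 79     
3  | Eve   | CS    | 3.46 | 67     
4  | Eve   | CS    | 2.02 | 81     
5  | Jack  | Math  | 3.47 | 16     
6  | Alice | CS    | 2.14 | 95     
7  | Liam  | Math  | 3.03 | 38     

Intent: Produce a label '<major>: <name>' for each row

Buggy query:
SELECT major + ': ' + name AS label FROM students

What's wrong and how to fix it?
Bug: SQLite uses || for string concatenation; + coerces text to numbers (yielding 0)

Fix: Use the || operator for string concatenation

Corrected query:
SELECT major || ': ' || name AS label FROM students

Result:
label     
----------
CS: Dave  
Math: Eve 
CS: Eve   
CS: Eve   
Math: Jack
CS: Alice 
Math: Liam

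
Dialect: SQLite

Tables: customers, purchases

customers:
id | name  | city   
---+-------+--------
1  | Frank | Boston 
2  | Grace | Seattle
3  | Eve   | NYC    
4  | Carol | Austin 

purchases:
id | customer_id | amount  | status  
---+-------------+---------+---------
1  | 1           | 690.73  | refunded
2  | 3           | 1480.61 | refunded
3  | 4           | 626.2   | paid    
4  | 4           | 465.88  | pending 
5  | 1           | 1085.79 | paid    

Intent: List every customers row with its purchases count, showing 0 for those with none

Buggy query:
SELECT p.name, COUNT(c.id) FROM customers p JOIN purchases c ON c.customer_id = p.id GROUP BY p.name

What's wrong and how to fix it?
Bug: INNER JOIN drops customers rows that have no matching purchases rows

Fix: Switch to LEFT JOIN to retain unmatched parent rows

Corrected query:
SELECT p.name, COUNT(c.id) FROM customers p LEFT JOIN purchases c ON c.customer_id = p.id GROUP BY p.name

Result:
name  | COUNT(c.id)
------+------------
Carol | 2          
Eve   | 1          
Frank | 2          
Grace | 0          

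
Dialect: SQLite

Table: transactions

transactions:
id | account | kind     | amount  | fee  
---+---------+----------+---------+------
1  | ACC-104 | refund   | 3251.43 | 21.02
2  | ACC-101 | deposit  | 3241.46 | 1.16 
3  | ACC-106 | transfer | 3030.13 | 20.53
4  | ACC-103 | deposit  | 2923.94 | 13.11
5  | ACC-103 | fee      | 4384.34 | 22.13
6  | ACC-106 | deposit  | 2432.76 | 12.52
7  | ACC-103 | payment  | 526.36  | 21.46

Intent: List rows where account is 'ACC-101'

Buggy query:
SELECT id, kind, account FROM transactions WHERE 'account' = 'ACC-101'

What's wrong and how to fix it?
Bug: Single quotes denote string literals in SQL; the column name is being compared as a constant string

Fix: Remove the quotes around the column name (or use double quotes for an identifier)

Corrected query:
SELECT id, kind, account FROM transactions WHERE account = 'ACC-101'

Result:
id | kind    | account
---+---------+--------
2  | deposit | ACC-101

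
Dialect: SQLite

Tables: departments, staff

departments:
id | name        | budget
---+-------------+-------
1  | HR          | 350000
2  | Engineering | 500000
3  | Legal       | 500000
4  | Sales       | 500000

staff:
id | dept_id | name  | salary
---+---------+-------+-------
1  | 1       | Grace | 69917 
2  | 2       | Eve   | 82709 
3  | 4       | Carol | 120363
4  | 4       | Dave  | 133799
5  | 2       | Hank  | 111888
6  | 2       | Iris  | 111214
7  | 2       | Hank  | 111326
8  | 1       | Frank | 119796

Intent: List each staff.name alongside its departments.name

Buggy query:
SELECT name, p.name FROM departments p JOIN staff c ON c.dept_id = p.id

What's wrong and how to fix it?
Bug: 'name' exists in both joined tables, so the database can't tell which one is meant

Fix: Prefix ambiguous columns with the table alias

Corrected query:
SELECT c.name, p.name FROM departments p JOIN staff c ON c.dept_id = p.id

Result:
name  | name       
------+------------
Grace | HR         
Eve   | Engineering
Carol | Sales      
Dave  | Sales      
Hank  | Engineering
Iris  | Engineering
Hank  | Engineering
Frank | HR         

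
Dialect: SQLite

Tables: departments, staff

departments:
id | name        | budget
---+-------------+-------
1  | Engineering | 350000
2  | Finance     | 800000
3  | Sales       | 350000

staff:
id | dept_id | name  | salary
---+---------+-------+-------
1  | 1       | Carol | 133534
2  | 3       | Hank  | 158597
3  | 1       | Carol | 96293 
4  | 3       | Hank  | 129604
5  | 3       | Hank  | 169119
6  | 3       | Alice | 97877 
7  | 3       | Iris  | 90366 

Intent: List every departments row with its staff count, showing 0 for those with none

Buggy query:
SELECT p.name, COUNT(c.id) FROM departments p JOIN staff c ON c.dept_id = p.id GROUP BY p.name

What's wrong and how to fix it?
Bug: An inner join excludes parents with zero children

Fix: Use LEFT JOIN so parents without children still appear (COUNT(c.id) gives 0)

Corrected query:
SELECT p.name, COUNT(c.id) FROM departments p LEFT JOIN staff c ON c.dept_id = p.id GROUP BY p.name

Result:
name        | COUNT(c.id)
------------+------------
Engineering | 2          
Finance     | 0          
Sales       | 5          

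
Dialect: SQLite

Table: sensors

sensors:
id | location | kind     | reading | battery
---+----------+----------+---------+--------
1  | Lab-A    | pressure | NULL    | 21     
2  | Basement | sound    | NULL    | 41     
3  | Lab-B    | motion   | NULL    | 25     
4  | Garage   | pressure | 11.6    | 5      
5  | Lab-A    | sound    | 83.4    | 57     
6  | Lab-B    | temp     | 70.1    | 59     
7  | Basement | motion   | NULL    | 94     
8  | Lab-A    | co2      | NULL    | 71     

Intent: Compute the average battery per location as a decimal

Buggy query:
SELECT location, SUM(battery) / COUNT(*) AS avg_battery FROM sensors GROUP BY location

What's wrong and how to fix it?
Bug: SUM(battery) and COUNT(*) are both integers; the division truncates the fractional part

Fix: Cast one side to REAL so the division keeps the fractional part

Corrected query:
SELECT location, SUM(battery) * 1.0 / COUNT(*) AS avg_battery FROM sensors GROUP BY location

Result:
location | avg_battery
---------+------------
Basement | 67.5       
Garage   | 5          
Lab-A    | 49.666667  
Lab-B    | 42         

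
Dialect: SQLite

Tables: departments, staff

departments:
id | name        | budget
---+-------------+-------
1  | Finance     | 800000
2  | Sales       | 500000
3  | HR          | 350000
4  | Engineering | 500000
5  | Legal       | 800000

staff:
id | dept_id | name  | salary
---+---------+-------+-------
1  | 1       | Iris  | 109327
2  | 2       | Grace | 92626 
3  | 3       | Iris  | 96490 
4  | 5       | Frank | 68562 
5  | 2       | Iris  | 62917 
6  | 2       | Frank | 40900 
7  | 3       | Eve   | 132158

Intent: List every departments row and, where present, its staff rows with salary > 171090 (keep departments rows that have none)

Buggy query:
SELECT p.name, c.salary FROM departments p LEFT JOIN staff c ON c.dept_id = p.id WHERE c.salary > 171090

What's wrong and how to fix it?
Bug: A WHERE condition on the right-hand table after LEFT JOIN drops unmatched parents

Fix: Move the right-table condition into the ON clause so unmatched parents are kept

Corrected query:
SELECT p.name, c.salary FROM departments p LEFT JOIN staff c ON c.dept_id = p.id AND c.salary > 171090

Result:
name        | salary
------------+-------
Finance     | NULL  
Sales       | NULL  
HR          | NULL  
Engineering | NULL  
Legal       | NULL  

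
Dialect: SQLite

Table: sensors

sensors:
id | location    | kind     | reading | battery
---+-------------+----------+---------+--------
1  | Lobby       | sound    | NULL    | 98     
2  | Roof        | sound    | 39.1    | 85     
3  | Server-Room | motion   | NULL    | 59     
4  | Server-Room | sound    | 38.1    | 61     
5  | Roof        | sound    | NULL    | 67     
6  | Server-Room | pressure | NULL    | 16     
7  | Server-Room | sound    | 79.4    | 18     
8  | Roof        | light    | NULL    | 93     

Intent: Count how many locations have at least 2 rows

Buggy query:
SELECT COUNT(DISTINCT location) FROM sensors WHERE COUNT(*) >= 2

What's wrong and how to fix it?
Bug: WHERE filters individual rows, not groups, so a group-level COUNT is invalid there

Fix: Use a subquery that GROUPs and filters with HAVING, then count its rows

Corrected query:
SELECT COUNT(*) FROM (SELECT location FROM sensors GROUP BY location HAVING COUNT(*) >= 2)

Result:
COUNT(*)
--------
2       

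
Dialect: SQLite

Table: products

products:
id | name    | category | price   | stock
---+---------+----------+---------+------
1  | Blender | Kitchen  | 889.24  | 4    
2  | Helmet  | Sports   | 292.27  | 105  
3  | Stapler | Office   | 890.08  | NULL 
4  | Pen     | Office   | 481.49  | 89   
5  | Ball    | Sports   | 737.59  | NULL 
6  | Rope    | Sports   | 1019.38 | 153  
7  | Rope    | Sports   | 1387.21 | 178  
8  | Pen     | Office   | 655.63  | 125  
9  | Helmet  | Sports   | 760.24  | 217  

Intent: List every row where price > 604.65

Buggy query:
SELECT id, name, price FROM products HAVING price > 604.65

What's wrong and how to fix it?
Bug: HAVING filters the output of aggregation, but this query has no GROUP BY and no aggregate functions, so SQLite rejects it (HAVING clause on a non-aggregate query); the condition here is per row

Fix: Use WHERE for row-level filtering

Corrected query:
SELECT id, name, price FROM products WHERE price > 604.65

Result:
id | name    | price  
---+---------+--------
1  | Blender | 889.24 
3  | Stapler | 890.08 
5  | Ball    | 737.59 
6  | Rope    | 1019.38
7  | Rope    | 1387.21
8  | Pen     | 655.63 
9  | Helmet  | 760.24 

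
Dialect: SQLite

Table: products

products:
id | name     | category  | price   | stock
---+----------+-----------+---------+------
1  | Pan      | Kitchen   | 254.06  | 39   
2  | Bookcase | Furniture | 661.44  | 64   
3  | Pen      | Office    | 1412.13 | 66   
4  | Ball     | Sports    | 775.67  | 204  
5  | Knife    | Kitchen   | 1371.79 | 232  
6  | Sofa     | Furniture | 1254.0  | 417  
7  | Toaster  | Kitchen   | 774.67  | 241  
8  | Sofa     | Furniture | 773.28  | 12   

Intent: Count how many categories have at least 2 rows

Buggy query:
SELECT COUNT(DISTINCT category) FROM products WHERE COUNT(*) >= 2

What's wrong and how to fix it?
Bug: WHERE filters individual rows, not groups, so a group-level COUNT is invalid there

Fix: Group first with HAVING COUNT(*) >= 2, then COUNT the resulting groups

Corrected query:
SELECT COUNT(*) FROM (SELECT category FROM products GROUP BY category HAVING COUNT(*) >= 2)

Result:
COUNT(*)
--------
2       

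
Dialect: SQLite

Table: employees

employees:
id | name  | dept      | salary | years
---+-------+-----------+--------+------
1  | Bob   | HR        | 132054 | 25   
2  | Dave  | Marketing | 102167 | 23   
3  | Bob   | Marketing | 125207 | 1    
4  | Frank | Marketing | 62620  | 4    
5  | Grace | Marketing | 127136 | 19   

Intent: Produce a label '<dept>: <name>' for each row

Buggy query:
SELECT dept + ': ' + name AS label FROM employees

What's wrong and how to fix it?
Bug: '+' is numeric addition; on text columns SQLite converts them to 0 instead of concatenating

Fix: Use the || operator for string concatenation

Corrected query:
SELECT dept || ': ' || name AS label FROM employees

Result:
label           
----------------
HR: Bob         
Marketing: Dave 
Marketing: Bob  
Marketing: Frank
Marketing: Grace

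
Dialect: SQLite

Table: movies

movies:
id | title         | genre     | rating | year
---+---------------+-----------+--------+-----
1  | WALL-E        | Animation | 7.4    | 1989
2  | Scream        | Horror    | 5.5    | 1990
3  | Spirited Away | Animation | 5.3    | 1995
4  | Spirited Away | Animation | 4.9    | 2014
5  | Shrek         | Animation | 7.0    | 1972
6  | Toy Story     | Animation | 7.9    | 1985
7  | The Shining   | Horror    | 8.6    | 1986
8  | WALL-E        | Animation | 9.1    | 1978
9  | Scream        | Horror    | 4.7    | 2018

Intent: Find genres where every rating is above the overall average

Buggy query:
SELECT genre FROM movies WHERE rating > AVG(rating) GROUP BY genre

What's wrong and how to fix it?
Bug: AVG() is an aggregate; it can't sit directly in WHERE

Fix: Compute the overall average in a scalar subquery and compare each group's MIN against it in HAVING

Corrected query:
SELECT genre FROM movies GROUP BY genre HAVING MIN(rating) > (SELECT AVG(rating) FROM movies)

Result:
(no rows)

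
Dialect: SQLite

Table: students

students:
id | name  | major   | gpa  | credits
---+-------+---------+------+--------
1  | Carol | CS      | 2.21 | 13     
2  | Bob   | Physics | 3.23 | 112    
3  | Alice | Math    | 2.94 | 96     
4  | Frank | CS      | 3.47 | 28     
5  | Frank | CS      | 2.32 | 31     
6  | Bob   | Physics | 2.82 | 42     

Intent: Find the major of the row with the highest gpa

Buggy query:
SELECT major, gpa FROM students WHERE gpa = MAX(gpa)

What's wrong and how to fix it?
Bug: WHERE is evaluated per row; an aggregate over the whole table isn't defined there

Fix: Wrap MAX in a scalar subquery so WHERE compares against a single value

Corrected query:
SELECT major, gpa FROM students WHERE gpa = (SELECT MAX(gpa) FROM students)

Result:
major | gpa 
------+-----
CS    | 3.47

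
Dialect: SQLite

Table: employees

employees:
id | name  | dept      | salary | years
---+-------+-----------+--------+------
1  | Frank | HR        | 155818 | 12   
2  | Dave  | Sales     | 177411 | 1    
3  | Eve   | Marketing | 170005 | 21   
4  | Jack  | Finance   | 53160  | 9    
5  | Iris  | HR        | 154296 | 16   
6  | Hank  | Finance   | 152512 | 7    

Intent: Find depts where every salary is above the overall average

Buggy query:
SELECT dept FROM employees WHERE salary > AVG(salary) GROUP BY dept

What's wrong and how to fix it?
Bug: WHERE evaluates per row before aggregation, so AVG() is unavailable

Fix: Compute the overall average in a scalar subquery and compare each group's MIN against it in HAVING

Corrected query:
SELECT dept FROM employees GROUP BY dept HAVING MIN(salary) > (SELECT AVG(salary) FROM employees)

Result:
dept     
---------
HR       
Marketing
Sales    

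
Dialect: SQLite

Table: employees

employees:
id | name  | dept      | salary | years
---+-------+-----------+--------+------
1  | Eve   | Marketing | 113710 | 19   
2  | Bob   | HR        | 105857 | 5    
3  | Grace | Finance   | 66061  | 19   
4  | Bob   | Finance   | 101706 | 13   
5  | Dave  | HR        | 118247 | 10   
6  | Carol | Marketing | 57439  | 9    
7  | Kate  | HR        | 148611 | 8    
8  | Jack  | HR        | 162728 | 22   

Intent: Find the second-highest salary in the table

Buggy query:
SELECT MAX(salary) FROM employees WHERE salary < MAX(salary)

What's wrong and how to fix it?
Bug: MAX(salary) on the right of the comparison is an aggregate-in-WHERE error

Fix: Compute the overall MAX in a subquery, then take MAX of rows below it

Corrected query:
SELECT MAX(salary) FROM employees WHERE salary < (SELECT MAX(salary) FROM employees)

Result:
MAX(salary)
-----------
148611     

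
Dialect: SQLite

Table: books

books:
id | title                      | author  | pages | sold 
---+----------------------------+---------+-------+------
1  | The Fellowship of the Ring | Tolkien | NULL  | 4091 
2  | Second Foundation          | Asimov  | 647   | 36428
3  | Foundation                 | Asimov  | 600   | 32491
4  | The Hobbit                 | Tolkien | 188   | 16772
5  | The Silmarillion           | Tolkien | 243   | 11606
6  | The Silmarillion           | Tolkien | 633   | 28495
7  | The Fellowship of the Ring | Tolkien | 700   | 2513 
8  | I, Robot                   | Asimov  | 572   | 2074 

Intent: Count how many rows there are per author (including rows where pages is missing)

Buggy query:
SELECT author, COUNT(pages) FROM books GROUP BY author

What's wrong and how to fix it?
Bug: COUNT(column) counts non-NULL values only; rows with NULL pages aren't counted

Fix: Replace COUNT(pages) with COUNT(*)

Corrected query:
SELECT author, COUNT(*) FROM books GROUP BY author

Result:
author  | COUNT(*)
--------+---------
Asimov  | 3       
Tolkien | 5       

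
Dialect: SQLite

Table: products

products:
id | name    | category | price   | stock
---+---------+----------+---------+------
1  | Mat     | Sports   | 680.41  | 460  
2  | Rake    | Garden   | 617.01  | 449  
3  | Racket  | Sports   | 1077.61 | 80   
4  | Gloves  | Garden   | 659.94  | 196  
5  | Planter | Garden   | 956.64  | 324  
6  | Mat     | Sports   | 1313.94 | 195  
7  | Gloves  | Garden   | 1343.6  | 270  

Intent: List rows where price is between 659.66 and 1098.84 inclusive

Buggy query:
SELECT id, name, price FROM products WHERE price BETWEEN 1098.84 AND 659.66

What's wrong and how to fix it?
Bug: BETWEEN expects the lower bound first; with 1098.84 AND 659.66 the range is empty

Fix: Swap the bounds so the smaller value comes first

Corrected query:
SELECT id, name, price FROM products WHERE price BETWEEN 659.66 AND 1098.84

Result:
id | name    | price  
---+---------+--------
1  | Mat     | 680.41 
3  | Racket  | 1077.61
4  | Gloves  | 659.94 
5  | Planter | 956.64 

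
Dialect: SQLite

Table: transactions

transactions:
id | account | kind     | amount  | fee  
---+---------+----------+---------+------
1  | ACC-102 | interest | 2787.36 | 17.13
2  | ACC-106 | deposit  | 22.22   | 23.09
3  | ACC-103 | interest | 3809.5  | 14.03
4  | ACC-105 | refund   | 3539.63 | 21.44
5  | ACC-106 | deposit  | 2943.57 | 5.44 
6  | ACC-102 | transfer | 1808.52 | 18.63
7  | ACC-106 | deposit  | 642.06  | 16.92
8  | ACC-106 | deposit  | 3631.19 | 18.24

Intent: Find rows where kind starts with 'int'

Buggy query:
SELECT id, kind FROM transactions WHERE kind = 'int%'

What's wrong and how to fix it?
Bug: Wildcards only work with LIKE; '=' treats '%' as a literal character

Fix: Use LIKE for wildcard pattern matching

Corrected query:
SELECT id, kind FROM transactions WHERE kind LIKE 'int%'

Result:
id | kind    
---+---------
1  | interest
3  | interest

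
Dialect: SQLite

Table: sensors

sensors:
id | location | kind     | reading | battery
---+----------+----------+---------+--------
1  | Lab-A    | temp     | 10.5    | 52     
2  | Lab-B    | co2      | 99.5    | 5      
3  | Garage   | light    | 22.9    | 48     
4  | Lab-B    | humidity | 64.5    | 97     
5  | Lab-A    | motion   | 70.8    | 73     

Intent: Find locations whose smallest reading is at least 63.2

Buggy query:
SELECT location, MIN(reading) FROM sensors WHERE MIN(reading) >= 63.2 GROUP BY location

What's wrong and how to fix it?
Bug: MIN() in WHERE is a misuse of aggregate

Fix: Replace WHERE with HAVING after the GROUP BY

Corrected query:
SELECT location, MIN(reading) FROM sensors GROUP BY location HAVING MIN(reading) >= 63.2

Result:
location | MIN(reading)
---------+-------------
Lab-B    | 64.5        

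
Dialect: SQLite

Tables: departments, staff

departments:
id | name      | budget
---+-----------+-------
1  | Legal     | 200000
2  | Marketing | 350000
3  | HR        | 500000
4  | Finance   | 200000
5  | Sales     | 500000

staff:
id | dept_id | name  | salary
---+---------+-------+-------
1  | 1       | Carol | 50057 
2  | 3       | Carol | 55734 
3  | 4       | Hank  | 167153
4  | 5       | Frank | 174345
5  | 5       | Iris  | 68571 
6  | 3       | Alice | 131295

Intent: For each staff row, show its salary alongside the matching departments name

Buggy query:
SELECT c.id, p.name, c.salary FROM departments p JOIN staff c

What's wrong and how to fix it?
Bug: JOIN with no ON clause produces a cartesian product; every staff row pairs with every departments row

Fix: Specify the join condition linking the foreign key to the parent id

Corrected query:
SELECT c.id, p.name, c.salary FROM departments p JOIN staff c ON c.dept_id = p.id

Result:
id | name    | salary
---+---------+-------
1  | Legal   | 50057 
2  | HR      | 55734 
3  | Finance | 167153
4  | Sales   | 174345
5  | Sales   | 68571 
6  | HR      | 131295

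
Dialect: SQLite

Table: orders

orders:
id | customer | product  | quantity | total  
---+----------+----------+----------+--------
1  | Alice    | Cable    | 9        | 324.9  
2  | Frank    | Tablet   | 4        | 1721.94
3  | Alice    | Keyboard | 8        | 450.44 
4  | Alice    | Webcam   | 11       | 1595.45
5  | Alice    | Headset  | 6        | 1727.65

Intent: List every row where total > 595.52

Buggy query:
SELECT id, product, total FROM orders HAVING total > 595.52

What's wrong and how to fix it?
Bug: HAVING filters the output of aggregation, but this query has no GROUP BY and no aggregate functions, so SQLite rejects it (HAVING clause on a non-aggregate query); the condition here is per row

Fix: Replace HAVING with WHERE since the condition applies to individual rows

Corrected query:
SELECT id, product, total FROM orders WHERE total > 595.52

Result:
id | product | total  
---+---------+--------
2  | Tablet  | 1721.94
4  | Webcam  | 1595.45
5  | Headset | 1727.65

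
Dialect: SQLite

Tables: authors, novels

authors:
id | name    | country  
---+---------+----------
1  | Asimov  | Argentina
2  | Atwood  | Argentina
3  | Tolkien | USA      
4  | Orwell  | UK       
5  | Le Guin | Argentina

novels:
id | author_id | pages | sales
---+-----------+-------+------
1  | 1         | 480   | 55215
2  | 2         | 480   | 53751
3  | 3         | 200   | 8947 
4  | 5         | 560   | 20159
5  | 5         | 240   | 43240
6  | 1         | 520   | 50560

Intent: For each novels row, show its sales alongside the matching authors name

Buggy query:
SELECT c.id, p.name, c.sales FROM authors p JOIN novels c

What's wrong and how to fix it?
Bug: Missing join condition: each novels row is matched to all authors rows instead of just its own

Fix: Add ON c.author_id = p.id to the JOIN

Corrected query:
SELECT c.id, p.name, c.sales FROM authors p JOIN novels c ON c.author_id = p.id

Result:
id | name    | sales
---+---------+------
1  | Asimov  | 55215
2  | Atwood  | 53751
3  | Tolkien | 8947 
4  | Le Guin | 20159
5  | Le Guin | 43240
6  | Asimov  | 50560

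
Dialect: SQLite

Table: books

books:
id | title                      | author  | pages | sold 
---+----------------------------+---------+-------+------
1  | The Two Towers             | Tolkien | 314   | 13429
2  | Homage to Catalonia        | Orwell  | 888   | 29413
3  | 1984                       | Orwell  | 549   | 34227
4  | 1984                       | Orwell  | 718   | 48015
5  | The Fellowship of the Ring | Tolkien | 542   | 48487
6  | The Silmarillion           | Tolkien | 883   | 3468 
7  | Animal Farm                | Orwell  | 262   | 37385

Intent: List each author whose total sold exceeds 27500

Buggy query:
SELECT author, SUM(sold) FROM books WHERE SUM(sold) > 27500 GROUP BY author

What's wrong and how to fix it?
Bug: Aggregate functions cannot appear in a WHERE clause

Fix: Use HAVING (which filters groups after aggregation) instead of WHERE

Corrected query:
SELECT author, SUM(sold) FROM books GROUP BY author HAVING SUM(sold) > 27500

Result:
author  | SUM(sold)
--------+----------
Orwell  | 149040   
Tolkien | 65384    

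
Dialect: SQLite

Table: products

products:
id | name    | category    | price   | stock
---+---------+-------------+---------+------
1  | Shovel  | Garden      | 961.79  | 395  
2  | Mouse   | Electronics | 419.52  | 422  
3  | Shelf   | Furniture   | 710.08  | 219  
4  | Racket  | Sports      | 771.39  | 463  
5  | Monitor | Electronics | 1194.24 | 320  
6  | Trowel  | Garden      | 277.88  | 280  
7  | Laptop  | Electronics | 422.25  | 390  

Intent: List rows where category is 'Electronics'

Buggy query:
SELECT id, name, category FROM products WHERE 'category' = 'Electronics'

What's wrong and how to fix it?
Bug: 'category' in single quotes is a string literal, not the column; the comparison is literal-vs-literal and never true

Fix: Reference the column as category without single quotes

Corrected query:
SELECT id, name, category FROM products WHERE category = 'Electronics'

Result:
id | name    | category   
---+---------+------------
2  | Mouse   | Electronics
5  | Monitor | Electronics
7  | Laptop  | Electronics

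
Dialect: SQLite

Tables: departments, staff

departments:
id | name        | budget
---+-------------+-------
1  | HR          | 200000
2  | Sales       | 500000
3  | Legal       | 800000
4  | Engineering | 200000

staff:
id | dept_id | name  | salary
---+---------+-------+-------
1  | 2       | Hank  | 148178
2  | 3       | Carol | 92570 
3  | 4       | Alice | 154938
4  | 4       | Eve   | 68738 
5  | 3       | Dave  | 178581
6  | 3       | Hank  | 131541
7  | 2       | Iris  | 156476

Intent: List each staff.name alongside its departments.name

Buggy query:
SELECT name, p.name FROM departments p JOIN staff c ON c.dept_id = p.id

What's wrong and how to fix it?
Bug: Both tables have a 'name' column; the unqualified reference is ambiguous

Fix: Prefix ambiguous columns with the table alias

Corrected query:
SELECT c.name, p.name FROM departments p JOIN staff c ON c.dept_id = p.id

Result:
name  | name       
------+------------
Hank  | Sales      
Carol | Legal      
Alice | Engineering
Eve   | Engineering
Dave  | Legal      
Hank  | Legal      
Iris  | Sales      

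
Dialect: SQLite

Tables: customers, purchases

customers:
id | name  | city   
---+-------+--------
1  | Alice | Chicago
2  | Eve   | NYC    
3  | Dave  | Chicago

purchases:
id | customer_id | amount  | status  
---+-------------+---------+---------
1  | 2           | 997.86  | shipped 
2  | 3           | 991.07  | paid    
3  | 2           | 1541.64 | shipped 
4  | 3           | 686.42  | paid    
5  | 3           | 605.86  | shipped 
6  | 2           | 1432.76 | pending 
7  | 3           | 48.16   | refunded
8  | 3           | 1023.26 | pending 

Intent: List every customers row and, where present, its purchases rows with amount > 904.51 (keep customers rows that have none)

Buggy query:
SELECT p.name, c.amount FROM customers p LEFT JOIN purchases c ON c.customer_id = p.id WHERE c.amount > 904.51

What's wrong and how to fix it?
Bug: A WHERE condition on the right-hand table after LEFT JOIN drops unmatched parents

Fix: Move the right-table condition into the ON clause so unmatched parents are kept

Corrected query:
SELECT p.name, c.amount FROM customers p LEFT JOIN purchases c ON c.customer_id = p.id AND c.amount > 904.51

Result:
name  | amount 
------+--------
Alice | NULL   
Eve   | 997.86 
Eve   | 1432.76
Eve   | 1541.64
Dave  | 991.07 
Dave  | 1023.26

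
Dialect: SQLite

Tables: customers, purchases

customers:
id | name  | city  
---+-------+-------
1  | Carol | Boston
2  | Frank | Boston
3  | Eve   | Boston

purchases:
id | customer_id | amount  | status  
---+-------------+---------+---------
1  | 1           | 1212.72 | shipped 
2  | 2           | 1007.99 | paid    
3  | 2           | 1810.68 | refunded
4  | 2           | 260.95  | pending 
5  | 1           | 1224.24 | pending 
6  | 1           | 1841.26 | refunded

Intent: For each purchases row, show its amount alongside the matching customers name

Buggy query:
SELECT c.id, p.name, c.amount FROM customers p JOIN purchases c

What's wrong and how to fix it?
Bug: JOIN with no ON clause produces a cartesian product; every purchases row pairs with every customers row

Fix: Specify the join condition linking the foreign key to the parent id

Corrected query:
SELECT c.id, p.name, c.amount FROM customers p JOIN purchases c ON c.customer_id = p.id

Result:
id | name  | amount 
---+-------+--------
1  | Carol | 1212.72
2  | Frank | 1007.99
3  | Frank | 1810.68
4  | Frank | 260.95 
5  | Carol | 1224.24
6  | Carol | 1841.26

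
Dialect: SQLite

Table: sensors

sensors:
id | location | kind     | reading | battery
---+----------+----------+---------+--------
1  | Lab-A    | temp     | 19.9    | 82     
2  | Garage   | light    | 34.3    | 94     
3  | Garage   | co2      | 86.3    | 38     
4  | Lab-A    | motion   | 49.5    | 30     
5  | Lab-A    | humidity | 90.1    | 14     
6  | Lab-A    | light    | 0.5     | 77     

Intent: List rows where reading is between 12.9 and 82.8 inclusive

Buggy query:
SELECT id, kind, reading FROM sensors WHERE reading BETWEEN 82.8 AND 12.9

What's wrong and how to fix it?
Bug: BETWEEN expects the lower bound first; with 82.8 AND 12.9 the range is empty

Fix: Write BETWEEN 12.9 AND 82.8

Corrected query:
SELECT id, kind, reading FROM sensors WHERE reading BETWEEN 12.9 AND 82.8

Result:
id | kind   | reading
---+--------+--------
1  | temp   | 19.9   
2  | light  | 34.3   
4  | motion | 49.5   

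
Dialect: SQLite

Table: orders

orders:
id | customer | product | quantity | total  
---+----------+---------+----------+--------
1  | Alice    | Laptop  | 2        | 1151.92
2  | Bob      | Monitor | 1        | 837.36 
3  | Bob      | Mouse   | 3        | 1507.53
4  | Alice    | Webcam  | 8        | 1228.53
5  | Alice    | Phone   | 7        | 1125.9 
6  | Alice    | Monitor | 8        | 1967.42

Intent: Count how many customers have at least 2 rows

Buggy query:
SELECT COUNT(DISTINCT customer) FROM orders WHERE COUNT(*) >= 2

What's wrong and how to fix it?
Bug: WHERE filters individual rows, not groups, so a group-level COUNT is invalid there

Fix: Use a subquery that GROUPs and filters with HAVING, then count its rows

Corrected query:
SELECT COUNT(*) FROM (SELECT customer FROM orders GROUP BY customer HAVING COUNT(*) >= 2)

Result:
COUNT(*)
--------
2       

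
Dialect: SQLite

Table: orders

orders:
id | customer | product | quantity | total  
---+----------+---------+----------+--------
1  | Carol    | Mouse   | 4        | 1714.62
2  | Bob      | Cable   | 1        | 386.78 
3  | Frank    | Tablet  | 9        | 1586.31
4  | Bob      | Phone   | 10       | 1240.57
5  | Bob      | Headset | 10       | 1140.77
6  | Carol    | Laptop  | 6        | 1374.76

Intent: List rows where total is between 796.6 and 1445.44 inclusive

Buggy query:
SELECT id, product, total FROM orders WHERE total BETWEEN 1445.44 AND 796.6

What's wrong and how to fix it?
Bug: BETWEEN expects the lower bound first; with 1445.44 AND 796.6 the range is empty

Fix: Swap the bounds so the smaller value comes first

Corrected query:
SELECT id, product, total FROM orders WHERE total BETWEEN 796.6 AND 1445.44

Result:
id | product | total  
---+---------+--------
4  | Phone   | 1240.57
5  | Headset | 1140.77
6  | Laptop  | 1374.76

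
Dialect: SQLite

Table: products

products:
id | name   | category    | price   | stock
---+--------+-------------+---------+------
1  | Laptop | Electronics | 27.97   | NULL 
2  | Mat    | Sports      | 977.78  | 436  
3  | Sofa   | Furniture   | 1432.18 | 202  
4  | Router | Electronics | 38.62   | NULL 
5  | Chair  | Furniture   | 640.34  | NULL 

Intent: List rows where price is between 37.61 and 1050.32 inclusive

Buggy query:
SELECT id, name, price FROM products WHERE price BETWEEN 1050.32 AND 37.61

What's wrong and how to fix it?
Bug: The bounds are reversed; BETWEEN a AND b requires a <= b to match anything

Fix: Swap the bounds so the smaller value comes first

Corrected query:
SELECT id, name, price FROM products WHERE price BETWEEN 37.61 AND 1050.32

Result:
id | name   | price 
---+--------+-------
2  | Mat    | 977.78
4  | Router | 38.62 
5  | Chair  | 640.34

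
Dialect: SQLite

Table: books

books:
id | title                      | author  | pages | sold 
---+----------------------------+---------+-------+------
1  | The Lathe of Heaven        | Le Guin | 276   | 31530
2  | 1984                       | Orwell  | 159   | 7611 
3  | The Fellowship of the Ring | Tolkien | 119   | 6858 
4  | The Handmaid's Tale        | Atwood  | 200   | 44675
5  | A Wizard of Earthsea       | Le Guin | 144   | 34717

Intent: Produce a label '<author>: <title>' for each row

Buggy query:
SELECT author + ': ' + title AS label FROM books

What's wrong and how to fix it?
Bug: SQLite uses || for string concatenation; + coerces text to numbers (yielding 0)

Fix: Use the || operator for string concatenation

Corrected query:
SELECT author || ': ' || title AS label FROM books

Result:
label                              
-----------------------------------
Le Guin: The Lathe of Heaven       
Orwell: 1984                       
Tolkien: The Fellowship of the Ring
Atwood: The Handmaid's Tale        
Le Guin: A Wizard of Earthsea      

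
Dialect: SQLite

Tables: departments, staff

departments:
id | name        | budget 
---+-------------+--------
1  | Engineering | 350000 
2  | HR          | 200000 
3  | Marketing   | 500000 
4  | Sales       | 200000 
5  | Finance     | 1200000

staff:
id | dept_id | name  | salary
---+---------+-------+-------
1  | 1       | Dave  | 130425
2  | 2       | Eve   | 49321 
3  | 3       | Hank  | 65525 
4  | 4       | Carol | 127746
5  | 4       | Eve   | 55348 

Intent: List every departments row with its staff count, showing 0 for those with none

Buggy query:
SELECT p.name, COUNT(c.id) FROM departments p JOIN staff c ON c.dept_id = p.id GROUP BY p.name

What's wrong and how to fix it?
Bug: An inner join excludes parents with zero children

Fix: Use LEFT JOIN so parents without children still appear (COUNT(c.id) gives 0)

Corrected query:
SELECT p.name, COUNT(c.id) FROM departments p LEFT JOIN staff c ON c.dept_id = p.id GROUP BY p.name

Result:
name        | COUNT(c.id)
------------+------------
Engineering | 1          
Finance     | 0          
HR          | 1          
Marketing   | 1          
Sales       | 2          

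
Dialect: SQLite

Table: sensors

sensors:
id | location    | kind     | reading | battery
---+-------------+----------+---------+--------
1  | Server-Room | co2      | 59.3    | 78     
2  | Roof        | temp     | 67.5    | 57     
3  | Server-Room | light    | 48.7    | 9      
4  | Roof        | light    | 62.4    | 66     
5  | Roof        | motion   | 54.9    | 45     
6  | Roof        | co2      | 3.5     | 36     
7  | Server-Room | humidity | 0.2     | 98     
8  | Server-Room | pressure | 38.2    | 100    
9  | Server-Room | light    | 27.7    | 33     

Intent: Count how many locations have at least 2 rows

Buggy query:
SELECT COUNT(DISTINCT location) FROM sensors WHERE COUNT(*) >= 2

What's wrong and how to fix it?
Bug: WHERE filters individual rows, not groups, so a group-level COUNT is invalid there

Fix: Use a subquery that GROUPs and filters with HAVING, then count its rows

Corrected query:
SELECT COUNT(*) FROM (SELECT location FROM sensors GROUP BY location HAVING COUNT(*) >= 2)

Result:
COUNT(*)
--------
2       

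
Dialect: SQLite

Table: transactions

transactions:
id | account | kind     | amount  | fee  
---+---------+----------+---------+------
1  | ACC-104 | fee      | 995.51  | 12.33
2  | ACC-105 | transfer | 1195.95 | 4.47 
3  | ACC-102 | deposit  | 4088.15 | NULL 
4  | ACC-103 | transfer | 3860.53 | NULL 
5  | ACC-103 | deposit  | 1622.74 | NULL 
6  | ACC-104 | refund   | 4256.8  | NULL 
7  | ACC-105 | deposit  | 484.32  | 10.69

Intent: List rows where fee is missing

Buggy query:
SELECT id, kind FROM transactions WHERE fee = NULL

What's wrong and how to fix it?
Bug: '= NULL' is always unknown in SQL three-valued logic, so no rows match

Fix: Replace '= NULL' with 'IS NULL'

Corrected query:
SELECT id, kind FROM transactions WHERE fee IS NULL

Result:
id | kind    
---+---------
3  | deposit 
4  | transfer
5  | deposit 
6  | refund  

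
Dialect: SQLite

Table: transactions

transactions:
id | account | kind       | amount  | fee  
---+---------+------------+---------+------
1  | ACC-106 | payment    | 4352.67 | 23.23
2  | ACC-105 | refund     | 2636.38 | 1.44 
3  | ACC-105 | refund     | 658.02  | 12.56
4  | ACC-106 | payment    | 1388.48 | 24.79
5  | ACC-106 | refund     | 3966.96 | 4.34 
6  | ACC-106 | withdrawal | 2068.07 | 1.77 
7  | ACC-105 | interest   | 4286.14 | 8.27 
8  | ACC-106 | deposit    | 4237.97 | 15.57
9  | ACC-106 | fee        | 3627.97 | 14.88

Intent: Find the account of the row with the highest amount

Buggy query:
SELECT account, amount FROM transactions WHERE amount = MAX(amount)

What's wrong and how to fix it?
Bug: MAX(amount) is an aggregate and cannot be used directly in WHERE

Fix: Use a subquery: WHERE amount = (SELECT MAX(amount) FROM transactions)

Corrected query:
SELECT account, amount FROM transactions WHERE amount = (SELECT MAX(amount) FROM transactions)

Result:
account | amount 
--------+--------
ACC-106 | 4352.67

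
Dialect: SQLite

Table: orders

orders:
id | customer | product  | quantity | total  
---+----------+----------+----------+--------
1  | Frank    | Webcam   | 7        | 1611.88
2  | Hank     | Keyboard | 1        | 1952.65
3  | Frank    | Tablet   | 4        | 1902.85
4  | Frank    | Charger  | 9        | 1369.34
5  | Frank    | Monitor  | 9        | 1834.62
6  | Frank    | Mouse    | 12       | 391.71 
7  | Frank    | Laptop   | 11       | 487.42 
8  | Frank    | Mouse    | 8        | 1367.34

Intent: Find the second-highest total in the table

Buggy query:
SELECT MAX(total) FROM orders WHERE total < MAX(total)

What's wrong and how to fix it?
Bug: MAX(total) on the right of the comparison is an aggregate-in-WHERE error

Fix: Compute the overall MAX in a subquery, then take MAX of rows below it

Corrected query:
SELECT MAX(total) FROM orders WHERE total < (SELECT MAX(total) FROM orders)

Result:
MAX(total)
----------
1902.85   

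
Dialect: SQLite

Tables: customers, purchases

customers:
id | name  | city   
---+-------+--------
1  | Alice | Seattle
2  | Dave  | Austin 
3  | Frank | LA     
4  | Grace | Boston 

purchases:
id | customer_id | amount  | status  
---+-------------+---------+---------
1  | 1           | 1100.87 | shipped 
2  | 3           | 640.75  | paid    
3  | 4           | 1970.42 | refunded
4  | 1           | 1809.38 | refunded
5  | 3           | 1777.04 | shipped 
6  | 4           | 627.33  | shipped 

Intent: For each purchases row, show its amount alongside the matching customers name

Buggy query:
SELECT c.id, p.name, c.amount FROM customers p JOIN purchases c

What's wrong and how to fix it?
Bug: JOIN with no ON clause produces a cartesian product; every purchases row pairs with every customers row

Fix: Add ON c.customer_id = p.id to the JOIN

Corrected query:
SELECT c.id, p.name, c.amount FROM customers p JOIN purchases c ON c.customer_id = p.id

Result:
id | name  | amount 
---+-------+--------
1  | Alice | 1100.87
2  | Frank | 640.75 
3  | Grace | 1970.42
4  | Alice | 1809.38
5  | Frank | 1777.04
6  | Grace | 627.33 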